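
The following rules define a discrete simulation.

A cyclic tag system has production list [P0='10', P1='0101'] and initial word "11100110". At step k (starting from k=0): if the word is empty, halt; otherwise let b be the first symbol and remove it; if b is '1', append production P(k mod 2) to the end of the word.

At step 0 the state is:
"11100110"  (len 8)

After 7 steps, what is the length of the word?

step 0: "11100110"  (len 8)
step 1: "110011010"  (len 9)
step 2: "100110100101"  (len 12)
step 3: "0011010010110"  (len 13)
step 4: "011010010110"  (len 12)
step 5: "11010010110"  (len 11)
step 6: "10100101100101"  (len 14)
step 7: "010010110010110"  (len 15)

15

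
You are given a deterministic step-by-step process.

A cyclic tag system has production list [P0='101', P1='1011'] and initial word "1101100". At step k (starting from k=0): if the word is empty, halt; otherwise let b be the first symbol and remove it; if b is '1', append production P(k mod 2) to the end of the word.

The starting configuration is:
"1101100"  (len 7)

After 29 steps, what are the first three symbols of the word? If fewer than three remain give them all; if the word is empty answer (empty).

101

0) "1101100"  (len 7)
1) "101100101"  (len 9)
2) "011001011011"  (len 12)
3) "11001011011"  (len 11)
4) "10010110111011"  (len 14)
5) "0010110111011101"  (len 16)
6) "010110111011101"  (len 15)
7) "10110111011101"  (len 14)
8) "01101110111011011"  (len 17)
9) "1101110111011011"  (len 16)
10) "1011101110110111011"  (len 19)
11) "011101110110111011101"  (len 21)
12) "11101110110111011101"  (len 20)
13) "1101110110111011101101"  (len 22)
14) "1011101101110111011011011"  (len 25)
15) "011101101110111011011011101"  (len 27)
16) "11101101110111011011011101"  (len 26)
17) "1101101110111011011011101101"  (len 28)
18) "1011011101110110110111011011011"  (len 31)
19) "011011101110110110111011011011101"  (len 33)
20) "11011101110110110111011011011101"  (len 32)
21) "1011101110110110111011011011101101"  (len 34)
22) "0111011101101101110110110111011011011"  (len 37)
23) "111011101101101110110110111011011011"  (len 36)
24) "110111011011011101101101110110110111011"  (len 39)
25) "10111011011011101101101110110110111011101"  (len 41)
26) "01110110110111011011011101101101110111011011"  (len 44)
27) "1110110110111011011011101101101110111011011"  (len 43)
28) "1101101101110110110111011011011101110110111011"  (len 46)
29) "101101101110110110111011011011101110110111011101"  (len 48)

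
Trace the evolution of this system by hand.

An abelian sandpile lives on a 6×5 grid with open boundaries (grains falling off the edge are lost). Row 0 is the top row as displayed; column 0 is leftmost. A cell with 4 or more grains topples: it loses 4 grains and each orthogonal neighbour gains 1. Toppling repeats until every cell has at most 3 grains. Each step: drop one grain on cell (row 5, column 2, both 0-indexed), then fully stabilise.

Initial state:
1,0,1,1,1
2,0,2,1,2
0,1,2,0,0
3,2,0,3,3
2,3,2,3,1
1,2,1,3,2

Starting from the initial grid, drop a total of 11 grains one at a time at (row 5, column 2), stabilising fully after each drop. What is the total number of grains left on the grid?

50

gen 0: 1,0,1,1,1
2,0,2,1,2
0,1,2,0,0
3,2,0,3,3
2,3,2,3,1
1,2,1,3,2
gen 1: 1,0,1,1,1
2,0,2,1,2
0,1,2,0,0
3,2,0,3,3
2,3,2,3,1
1,2,2,3,2
gen 2: 1,0,1,1,1
2,0,2,1,2
0,1,2,0,0
3,2,0,3,3
2,3,2,3,1
1,2,3,3,2
gen 3: 1,0,1,1,1
2,0,2,1,2
0,1,2,1,1
3,3,2,1,0
3,1,1,2,3
2,0,3,1,3
gen 4: 1,0,1,1,1
2,0,2,1,2
0,1,2,1,1
3,3,2,1,0
3,1,2,2,3
2,1,0,2,3
gen 5: 1,0,1,1,1
2,0,2,1,2
0,1,2,1,1
3,3,2,1,0
3,1,2,2,3
2,1,1,2,3
gen 6: 1,0,1,1,1
2,0,2,1,2
0,1,2,1,1
3,3,2,1,0
3,1,2,2,3
2,1,2,2,3
gen 7: 1,0,1,1,1
2,0,2,1,2
0,1,2,1,1
3,3,2,1,0
3,1,2,2,3
2,1,3,2,3
gen 8: 1,0,1,1,1
2,0,2,1,2
0,1,2,1,1
3,3,2,1,0
3,1,3,2,3
2,2,0,3,3
gen 9: 1,0,1,1,1
2,0,2,1,2
0,1,2,1,1
3,3,2,1,0
3,1,3,2,3
2,2,1,3,3
gen 10: 1,0,1,1,1
2,0,2,1,2
0,1,2,1,1
3,3,2,1,0
3,1,3,2,3
2,2,2,3,3
gen 11: 1,0,1,1,1
2,0,2,1,2
0,1,2,1,1
3,3,2,1,0
3,1,3,2,3
2,2,3,3,3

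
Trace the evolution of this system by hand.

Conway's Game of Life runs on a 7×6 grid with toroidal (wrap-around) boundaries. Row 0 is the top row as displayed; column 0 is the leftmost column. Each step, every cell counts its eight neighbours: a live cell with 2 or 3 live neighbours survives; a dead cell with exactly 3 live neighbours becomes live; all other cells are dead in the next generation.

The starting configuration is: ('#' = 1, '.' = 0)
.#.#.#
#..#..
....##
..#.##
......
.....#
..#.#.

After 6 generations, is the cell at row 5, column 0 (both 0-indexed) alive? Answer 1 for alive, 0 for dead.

step 0: .#.#.#
#..#..
....##
..#.##
......
.....#
..#.#.
step 1: ##.#.#
#.##..
#.....
...###
....##
......
#.####
step 2: ......
..###.
###...
#..#..
...#.#
#.....
..##..
step 3: ....#.
..##..
#...##
#..###
#...##
..###.
......
step 4: ...#..
...#..
###...
.#.#..
###...
...##.
....#.
step 5: ...##.
.#.#..
##.#..
...#..
##..#.
.#####
....#.
step 6: ..###.
##.#..
##.##.
...###
##....
.##...
......

0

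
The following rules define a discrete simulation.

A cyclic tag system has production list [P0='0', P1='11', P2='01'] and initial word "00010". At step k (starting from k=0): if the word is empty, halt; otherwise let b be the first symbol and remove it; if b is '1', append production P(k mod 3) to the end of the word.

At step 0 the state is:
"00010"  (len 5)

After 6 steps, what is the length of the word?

0

0) "00010"  (len 5)
1) "0010"  (len 4)
2) "010"  (len 3)
3) "10"  (len 2)
4) "00"  (len 2)
5) "0"  (len 1)
6) (halted — word empty)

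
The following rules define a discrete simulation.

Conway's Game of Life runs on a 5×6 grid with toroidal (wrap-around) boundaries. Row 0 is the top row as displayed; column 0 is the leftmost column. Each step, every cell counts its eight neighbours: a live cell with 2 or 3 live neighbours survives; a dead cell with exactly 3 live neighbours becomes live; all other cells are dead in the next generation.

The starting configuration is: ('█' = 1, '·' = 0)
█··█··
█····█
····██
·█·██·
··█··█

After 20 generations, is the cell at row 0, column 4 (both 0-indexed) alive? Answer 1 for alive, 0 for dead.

gen 0: █··█··
█····█
····██
·█·██·
··█··█
gen 1: ██··█·
█·····
···█··
█·██··
███··█
gen 2: ··█···
██···█
·███··
█··███
····█·
gen 3: ██···█
█··█··
···█··
██···█
····█·
gen 4: ██··██
███·██
·██·██
█···██
····█·
gen 5: ··█···
······
··█···
██····
·█·█··
gen 6: ··█···
······
·█····
██····
██····
gen 7: ·█····
······
██····
··█···
█·█···
gen 8: ·█····
██····
·█····
█·█···
··█···
gen 9: ███···
███···
··█···
··█···
··█···
gen 10: █··█··
█··█··
··██··
·███··
··██··
gen 11: ·█·██·
·█·██·
····█·
·█··█·
····█·
gen 12: ·····█
·····█
··█·██
···███
··█·██
gen 13: █····█
█····█
█·····
█·█···
█·····
gen 14: ·█····
·█····
█·····
█····█
█·····
gen 15: ██····
██····
██···█
██···█
██···█
gen 16: ··█···
··█···
··█···
··█·█·
··█···
gen 17: ·███··
·███··
·██···
·██···
·██···
gen 18: █·····
█·····
█·····
█··█··
█·····
gen 19: ██···█
██···█
██···█
██···█
██···█
gen 20: ··█·█·
··█·█·
··█·█·
··█·█·
··█·█·

1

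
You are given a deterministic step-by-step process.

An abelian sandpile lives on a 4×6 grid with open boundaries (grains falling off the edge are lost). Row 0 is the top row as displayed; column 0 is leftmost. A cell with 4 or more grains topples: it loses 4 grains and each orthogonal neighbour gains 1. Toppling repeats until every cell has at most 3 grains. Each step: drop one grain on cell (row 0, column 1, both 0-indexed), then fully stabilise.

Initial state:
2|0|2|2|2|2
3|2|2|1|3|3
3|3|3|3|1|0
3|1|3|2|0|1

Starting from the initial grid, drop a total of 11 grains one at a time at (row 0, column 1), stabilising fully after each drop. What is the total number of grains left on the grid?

step 0: 2|0|2|2|2|2
3|2|2|1|3|3
3|3|3|3|1|0
3|1|3|2|0|1
step 1: 2|1|2|2|2|2
3|2|2|1|3|3
3|3|3|3|1|0
3|1|3|2|0|1
step 2: 2|2|2|2|2|2
3|2|2|1|3|3
3|3|3|3|1|0
3|1|3|2|0|1
step 3: 2|3|2|2|2|2
3|2|2|1|3|3
3|3|3|3|1|0
3|1|3|2|0|1
step 4: 3|0|3|2|2|2
3|3|2|1|3|3
3|3|3|3|1|0
3|1|3|2|0|1
step 5: 3|1|3|2|2|2
3|3|2|1|3|3
3|3|3|3|1|0
3|1|3|2|0|1
step 6: 3|2|3|2|2|2
3|3|2|1|3|3
3|3|3|3|1|0
3|1|3|2|0|1
step 7: 3|3|3|2|2|2
3|3|2|1|3|3
3|3|3|3|1|0
3|1|3|2|0|1
step 8: 1|3|1|3|2|2
2|3|1|3|3|3
2|3|3|1|2|0
1|0|2|0|1|1
step 9: 2|1|2|3|2|2
3|1|3|3|3|3
3|1|0|2|2|0
1|1|3|0|1|1
step 10: 2|2|2|3|2|2
3|1|3|3|3|3
3|1|0|2|2|0
1|1|3|0|1|1
step 11: 2|3|2|3|2|2
3|1|3|3|3|3
3|1|0|2|2|0
1|1|3|0|1|1

45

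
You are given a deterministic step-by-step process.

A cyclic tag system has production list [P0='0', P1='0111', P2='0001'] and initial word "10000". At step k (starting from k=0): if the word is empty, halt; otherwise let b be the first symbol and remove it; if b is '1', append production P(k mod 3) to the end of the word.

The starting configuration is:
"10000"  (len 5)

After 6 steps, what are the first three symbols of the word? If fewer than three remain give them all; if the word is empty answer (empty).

gen 0: "10000"  (len 5)
gen 1: "00000"  (len 5)
gen 2: "0000"  (len 4)
gen 3: "000"  (len 3)
gen 4: "00"  (len 2)
gen 5: "0"  (len 1)
gen 6: (halted — word empty)

(empty)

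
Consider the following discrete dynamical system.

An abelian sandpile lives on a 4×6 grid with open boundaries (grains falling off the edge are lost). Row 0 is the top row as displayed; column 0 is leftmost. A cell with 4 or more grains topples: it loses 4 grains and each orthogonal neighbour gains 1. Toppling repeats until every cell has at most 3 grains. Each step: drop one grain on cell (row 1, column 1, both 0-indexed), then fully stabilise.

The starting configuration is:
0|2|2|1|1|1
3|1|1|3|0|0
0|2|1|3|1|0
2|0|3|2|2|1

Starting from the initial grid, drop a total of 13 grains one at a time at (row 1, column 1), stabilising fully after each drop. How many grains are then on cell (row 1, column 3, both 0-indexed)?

gen 0: 0|2|2|1|1|1
3|1|1|3|0|0
0|2|1|3|1|0
2|0|3|2|2|1
gen 1: 0|2|2|1|1|1
3|2|1|3|0|0
0|2|1|3|1|0
2|0|3|2|2|1
gen 2: 0|2|2|1|1|1
3|3|1|3|0|0
0|2|1|3|1|0
2|0|3|2|2|1
gen 3: 1|3|2|1|1|1
0|1|2|3|0|0
1|3|1|3|1|0
2|0|3|2|2|1
gen 4: 1|3|2|1|1|1
0|2|2|3|0|0
1|3|1|3|1|0
2|0|3|2|2|1
gen 5: 1|3|2|1|1|1
0|3|2|3|0|0
1|3|1|3|1|0
2|0|3|2|2|1
gen 6: 2|0|3|1|1|1
1|2|3|3|0|0
2|0|2|3|1|0
2|1|3|2|2|1
gen 7: 2|0|3|1|1|1
1|3|3|3|0|0
2|0|2|3|1|0
2|1|3|2|2|1
gen 8: 2|2|0|3|1|1
2|1|3|1|1|0
2|2|1|2|2|0
2|2|1|0|3|1
gen 9: 2|2|0|3|1|1
2|2|3|1|1|0
2|2|1|2|2|0
2|2|1|0|3|1
gen 10: 2|2|0|3|1|1
2|3|3|1|1|0
2|2|1|2|2|0
2|2|1|0|3|1
gen 11: 2|3|1|3|1|1
3|1|0|2|1|0
2|3|2|2|2|0
2|2|1|0|3|1
gen 12: 2|3|1|3|1|1
3|2|0|2|1|0
2|3|2|2|2|0
2|2|1|0|3|1
gen 13: 2|3|1|3|1|1
3|3|0|2|1|0
2|3|2|2|2|0
2|2|1|0|3|1

2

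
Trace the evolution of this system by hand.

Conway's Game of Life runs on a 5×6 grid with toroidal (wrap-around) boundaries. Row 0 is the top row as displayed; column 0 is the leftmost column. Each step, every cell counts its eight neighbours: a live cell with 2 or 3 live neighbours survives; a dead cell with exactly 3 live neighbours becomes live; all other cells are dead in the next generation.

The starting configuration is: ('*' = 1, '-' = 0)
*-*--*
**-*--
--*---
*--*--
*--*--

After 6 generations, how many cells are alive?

[0] *-*--*
**-*--
--*---
*--*--
*--*--
[1] --****
*--*-*
*-**--
-***--
*-***-
[2] ------
*-----
*----*
*----*
*-----
[3] ------
*----*
-*----
-*----
*----*
[4] ------
*-----
-*----
-*----
*-----
[5] ------
------
**----
**----
------
[6] ------
------
**----
**----
------

4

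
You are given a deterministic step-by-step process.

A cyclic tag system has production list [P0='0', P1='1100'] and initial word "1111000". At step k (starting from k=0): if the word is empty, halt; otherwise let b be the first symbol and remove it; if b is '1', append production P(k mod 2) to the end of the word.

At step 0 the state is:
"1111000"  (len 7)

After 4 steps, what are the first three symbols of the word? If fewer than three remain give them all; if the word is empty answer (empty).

[0] "1111000"  (len 7)
[1] "1110000"  (len 7)
[2] "1100001100"  (len 10)
[3] "1000011000"  (len 10)
[4] "0000110001100"  (len 13)

000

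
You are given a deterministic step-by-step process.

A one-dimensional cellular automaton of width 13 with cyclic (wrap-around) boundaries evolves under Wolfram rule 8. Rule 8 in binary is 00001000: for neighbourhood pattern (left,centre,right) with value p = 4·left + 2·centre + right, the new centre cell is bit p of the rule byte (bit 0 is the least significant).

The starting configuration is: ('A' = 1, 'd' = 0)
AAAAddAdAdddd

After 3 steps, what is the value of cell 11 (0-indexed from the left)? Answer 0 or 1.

0

k=0  AAAAddAdAdddd
k=1  Adddddddddddd
k=2  ddddddddddddd
k=3  ddddddddddddd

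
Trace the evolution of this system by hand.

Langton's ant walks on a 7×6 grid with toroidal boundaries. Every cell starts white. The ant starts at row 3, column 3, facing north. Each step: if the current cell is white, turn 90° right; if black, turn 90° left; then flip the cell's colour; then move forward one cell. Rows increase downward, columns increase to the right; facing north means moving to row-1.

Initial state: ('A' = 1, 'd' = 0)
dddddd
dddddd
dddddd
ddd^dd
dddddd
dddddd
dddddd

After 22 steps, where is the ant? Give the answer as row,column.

gen 0: dddddd
dddddd
dddddd
ddd^dd
dddddd
dddddd
dddddd
gen 1: dddddd
dddddd
dddddd
dddA>d
dddddd
dddddd
dddddd
gen 2: dddddd
dddddd
dddddd
dddAAd
ddddvd
dddddd
dddddd
gen 3: dddddd
dddddd
dddddd
dddAAd
ddd<Ad
dddddd
dddddd
gen 4: dddddd
dddddd
dddddd
ddd^Ad
dddAAd
dddddd
dddddd
gen 5: dddddd
dddddd
dddddd
dd<dAd
dddAAd
dddddd
dddddd
gen 6: dddddd
dddddd
dd^ddd
ddAdAd
dddAAd
dddddd
dddddd
gen 7: dddddd
dddddd
ddA>dd
ddAdAd
dddAAd
dddddd
dddddd
gen 8: dddddd
dddddd
ddAAdd
ddAvAd
dddAAd
dddddd
dddddd
gen 9: dddddd
dddddd
ddAAdd
dd<AAd
dddAAd
dddddd
dddddd
gen 10: dddddd
dddddd
ddAAdd
dddAAd
ddvAAd
dddddd
dddddd
gen 11: dddddd
dddddd
ddAAdd
dddAAd
d<AAAd
dddddd
dddddd
gen 12: dddddd
dddddd
ddAAdd
d^dAAd
dAAAAd
dddddd
dddddd
gen 13: dddddd
dddddd
ddAAdd
dA>AAd
dAAAAd
dddddd
dddddd
gen 14: dddddd
dddddd
ddAAdd
dAAAAd
dAvAAd
dddddd
dddddd
gen 15: dddddd
dddddd
ddAAdd
dAAAAd
dAd>Ad
dddddd
dddddd
gen 16: dddddd
dddddd
ddAAdd
dAA^Ad
dAddAd
dddddd
dddddd
gen 17: dddddd
dddddd
ddAAdd
dA<dAd
dAddAd
dddddd
dddddd
gen 18: dddddd
dddddd
ddAAdd
dAddAd
dAvdAd
dddddd
dddddd
gen 19: dddddd
dddddd
ddAAdd
dAddAd
d<AdAd
dddddd
dddddd
gen 20: dddddd
dddddd
ddAAdd
dAddAd
ddAdAd
dvdddd
dddddd
gen 21: dddddd
dddddd
ddAAdd
dAddAd
ddAdAd
<Adddd
dddddd
gen 22: dddddd
dddddd
ddAAdd
dAddAd
^dAdAd
AAdddd
dddddd

4,0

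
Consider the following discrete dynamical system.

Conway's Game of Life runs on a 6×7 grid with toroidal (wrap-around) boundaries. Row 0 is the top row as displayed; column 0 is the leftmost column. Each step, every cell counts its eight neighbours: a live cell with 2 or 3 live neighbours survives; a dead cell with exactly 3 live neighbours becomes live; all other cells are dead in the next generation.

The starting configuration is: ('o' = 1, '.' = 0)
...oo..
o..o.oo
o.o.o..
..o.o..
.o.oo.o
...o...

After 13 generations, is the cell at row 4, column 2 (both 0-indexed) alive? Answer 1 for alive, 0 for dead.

1

[0] ...oo..
o..o.oo
o.o.o..
..o.o..
.o.oo.o
...o...
[1] ..oo.oo
ooo..oo
o.o.o..
o.o.o..
....oo.
.....o.
[2] ..oo...
.......
..o.o..
....o.o
...oooo
...o...
[3] ..oo...
..o....
...o.o.
......o
...o..o
.....o.
[4] ..oo...
..o.o..
.......
....ooo
.....oo
..ooo..
[5] .o.....
..o....
...oo..
....o.o
......o
..o.oo.
[6] .ooo...
..oo...
...ooo.
...oo..
...oo.o
.....o.
[7] .o.oo..
.o.....
.....o.
..o....
...o...
.....o.
[8] ..o.o..
..o.o..
.......
.......
.......
..oo...
[9] .oo.o..
.......
.......
.......
.......
..oo...
[10] .oo....
.......
.......
.......
.......
.ooo...
[11] .o.o...
.......
.......
.......
..o....
.o.o...
[12] .......
.......
.......
.......
..o....
.o.o...
[13] .......
.......
.......
.......
..o....
..o....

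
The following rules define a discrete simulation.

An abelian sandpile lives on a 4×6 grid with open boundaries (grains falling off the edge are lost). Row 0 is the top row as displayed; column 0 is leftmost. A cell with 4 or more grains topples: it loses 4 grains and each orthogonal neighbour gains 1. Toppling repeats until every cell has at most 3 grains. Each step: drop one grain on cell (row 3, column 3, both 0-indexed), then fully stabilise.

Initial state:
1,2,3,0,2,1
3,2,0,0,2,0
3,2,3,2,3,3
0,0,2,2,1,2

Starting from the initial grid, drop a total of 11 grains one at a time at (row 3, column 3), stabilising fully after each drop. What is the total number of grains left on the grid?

41

gen 0: 1,2,3,0,2,1
3,2,0,0,2,0
3,2,3,2,3,3
0,0,2,2,1,2
gen 1: 1,2,3,0,2,1
3,2,0,0,2,0
3,2,3,2,3,3
0,0,2,3,1,2
gen 2: 1,2,3,0,2,1
3,2,0,0,2,0
3,2,3,3,3,3
0,0,3,0,2,2
gen 3: 1,2,3,0,2,1
3,2,0,0,2,0
3,2,3,3,3,3
0,0,3,1,2,2
gen 4: 1,2,3,0,2,1
3,2,0,0,2,0
3,2,3,3,3,3
0,0,3,2,2,2
gen 5: 1,2,3,0,2,1
3,2,0,0,2,0
3,2,3,3,3,3
0,0,3,3,2,2
gen 6: 1,2,3,0,2,1
3,2,1,1,3,1
3,3,1,2,2,1
0,1,1,3,1,0
gen 7: 1,2,3,0,2,1
3,2,1,1,3,1
3,3,1,3,2,1
0,1,2,0,2,0
gen 8: 1,2,3,0,2,1
3,2,1,1,3,1
3,3,1,3,2,1
0,1,2,1,2,0
gen 9: 1,2,3,0,2,1
3,2,1,1,3,1
3,3,1,3,2,1
0,1,2,2,2,0
gen 10: 1,2,3,0,2,1
3,2,1,1,3,1
3,3,1,3,2,1
0,1,2,3,2,0
gen 11: 1,2,3,0,2,1
3,2,1,2,3,1
3,3,2,0,3,1
0,1,3,1,3,0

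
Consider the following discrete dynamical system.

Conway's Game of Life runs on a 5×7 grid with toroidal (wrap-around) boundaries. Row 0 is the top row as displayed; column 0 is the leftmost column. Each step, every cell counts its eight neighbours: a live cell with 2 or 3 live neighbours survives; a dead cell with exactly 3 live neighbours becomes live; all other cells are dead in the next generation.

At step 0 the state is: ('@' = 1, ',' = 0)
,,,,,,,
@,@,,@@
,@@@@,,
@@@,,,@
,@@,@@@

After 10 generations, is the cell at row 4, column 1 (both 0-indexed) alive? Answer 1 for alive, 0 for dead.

k=0  ,,,,,,,
@,@,,@@
,@@@@,,
@@@,,,@
,@@,@@@
k=1  ,,@@@,,
@,@,@@@
,,,,@,,
,,,,,,@
,,@@,@@
k=2  @,,,,,,
,@@,,,@
@,,@@,,
,,,@@,@
,,@,,@@
k=3  @,@,,@,
,@@@,,@
@@,,@,@
@,@,,,@
@,,@@@@
k=4  ,,,,,,,
,,,@@,,
,,,,,,,
,,@,,,,
,,@@@,,
k=5  ,,@,,,,
,,,,,,,
,,,@,,,
,,@,,,,
,,@@,,,
k=6  ,,@@,,,
,,,,,,,
,,,,,,,
,,@,,,,
,@@@,,,
k=7  ,@,@,,,
,,,,,,,
,,,,,,,
,@@@,,,
,@,,,,,
k=8  ,,@,,,,
,,,,,,,
,,@,,,,
,@@,,,,
@@,@,,,
k=9  ,@@,,,,
,,,,,,,
,@@,,,,
@,,@,,,
@,,@,,,
k=10  ,@@,,,,
,,,,,,,
,@@,,,,
@,,@,,,
@,,@,,,

0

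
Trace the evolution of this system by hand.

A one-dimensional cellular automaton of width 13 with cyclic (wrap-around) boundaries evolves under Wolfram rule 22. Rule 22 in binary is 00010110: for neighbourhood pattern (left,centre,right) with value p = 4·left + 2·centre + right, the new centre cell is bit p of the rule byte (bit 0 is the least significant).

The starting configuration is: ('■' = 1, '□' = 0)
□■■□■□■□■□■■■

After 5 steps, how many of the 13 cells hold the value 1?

2

0) □■■□■□■□■□■■■
1) □□□□■□■□■□□□□
2) □□□■■□■□■■□□□
3) □□■□□□■□□□■□□
4) □■■■□■■■□■■■□
5) ■□□□□□□□□□□□■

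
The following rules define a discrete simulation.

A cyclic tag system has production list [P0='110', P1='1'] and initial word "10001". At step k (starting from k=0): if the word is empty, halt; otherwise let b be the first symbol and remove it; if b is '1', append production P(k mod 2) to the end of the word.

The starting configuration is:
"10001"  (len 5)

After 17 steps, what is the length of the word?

11

[0] "10001"  (len 5)
[1] "0001110"  (len 7)
[2] "001110"  (len 6)
[3] "01110"  (len 5)
[4] "1110"  (len 4)
[5] "110110"  (len 6)
[6] "101101"  (len 6)
[7] "01101110"  (len 8)
[8] "1101110"  (len 7)
[9] "101110110"  (len 9)
[10] "011101101"  (len 9)
[11] "11101101"  (len 8)
[12] "11011011"  (len 8)
[13] "1011011110"  (len 10)
[14] "0110111101"  (len 10)
[15] "110111101"  (len 9)
[16] "101111011"  (len 9)
[17] "01111011110"  (len 11)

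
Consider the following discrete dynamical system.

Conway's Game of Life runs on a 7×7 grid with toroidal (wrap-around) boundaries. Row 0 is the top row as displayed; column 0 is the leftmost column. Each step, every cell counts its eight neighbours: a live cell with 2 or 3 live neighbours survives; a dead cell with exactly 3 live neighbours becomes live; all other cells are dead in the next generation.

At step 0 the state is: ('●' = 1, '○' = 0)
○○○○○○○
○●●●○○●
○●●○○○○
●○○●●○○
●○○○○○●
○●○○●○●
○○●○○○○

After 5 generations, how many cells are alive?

7

[0] ○○○○○○○
○●●●○○●
○●●○○○○
●○○●●○○
●○○○○○●
○●○○●○●
○○●○○○○
[1] ○●○●○○○
●●○●○○○
○○○○●○○
●○●●○○●
○●○●●○●
○●○○○●●
○○○○○○○
[2] ●●○○○○○
●●○●●○○
○○○○●○●
●●●○○○●
○●○●●○○
○○●○●●●
●○●○○○○
[3] ○○○●○○●
○●●●●●●
○○○○●○●
○●●○●○●
○○○○●○○
●○●○●●●
●○●●○●○
[4] ○○○○○○○
○○●○○○●
○○○○○○●
●○○○●○○
○○●○●○○
●○●○○○○
●○●○○○○
[5] ○●○○○○○
○○○○○○○
●○○○○●●
○○○●○●○
○○○○○○○
○○●○○○○
○○○○○○○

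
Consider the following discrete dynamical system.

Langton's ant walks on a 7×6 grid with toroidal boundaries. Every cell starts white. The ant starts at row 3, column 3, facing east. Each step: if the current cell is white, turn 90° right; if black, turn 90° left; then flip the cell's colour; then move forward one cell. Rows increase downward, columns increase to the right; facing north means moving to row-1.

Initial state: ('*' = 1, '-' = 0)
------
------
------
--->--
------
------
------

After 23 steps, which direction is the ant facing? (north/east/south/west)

south

k=0  ------
------
------
--->--
------
------
------
k=1  ------
------
------
---*--
---v--
------
------
k=2  ------
------
------
---*--
--<*--
------
------
k=3  ------
------
------
--^*--
--**--
------
------
k=4  ------
------
------
--*>--
--**--
------
------
k=5  ------
------
---^--
--*---
--**--
------
------
k=6  ------
------
---*>-
--*---
--**--
------
------
k=7  ------
------
---**-
--*-v-
--**--
------
------
k=8  ------
------
---**-
--*<*-
--**--
------
------
k=9  ------
------
---^*-
--***-
--**--
------
------
k=10  ------
------
--<-*-
--***-
--**--
------
------
k=11  ------
--^---
--*-*-
--***-
--**--
------
------
k=12  ------
--*>--
--*-*-
--***-
--**--
------
------
k=13  ------
--**--
--*v*-
--***-
--**--
------
------
k=14  ------
--**--
--<**-
--***-
--**--
------
------
k=15  ------
--**--
---**-
--v**-
--**--
------
------
k=16  ------
--**--
---**-
--->*-
--**--
------
------
k=17  ------
--**--
---^*-
----*-
--**--
------
------
k=18  ------
--**--
--<-*-
----*-
--**--
------
------
k=19  ------
--^*--
--*-*-
----*-
--**--
------
------
k=20  ------
-<-*--
--*-*-
----*-
--**--
------
------
k=21  -^----
-*-*--
--*-*-
----*-
--**--
------
------
k=22  -*>---
-*-*--
--*-*-
----*-
--**--
------
------
k=23  -**---
-*v*--
--*-*-
----*-
--**--
------
------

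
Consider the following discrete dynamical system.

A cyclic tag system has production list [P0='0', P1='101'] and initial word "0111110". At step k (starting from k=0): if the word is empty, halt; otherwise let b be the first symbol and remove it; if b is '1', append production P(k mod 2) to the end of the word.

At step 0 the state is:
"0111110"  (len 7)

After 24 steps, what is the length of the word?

20

[0] "0111110"  (len 7)
[1] "111110"  (len 6)
[2] "11110101"  (len 8)
[3] "11101010"  (len 8)
[4] "1101010101"  (len 10)
[5] "1010101010"  (len 10)
[6] "010101010101"  (len 12)
[7] "10101010101"  (len 11)
[8] "0101010101101"  (len 13)
[9] "101010101101"  (len 12)
[10] "01010101101101"  (len 14)
[11] "1010101101101"  (len 13)
[12] "010101101101101"  (len 15)
[13] "10101101101101"  (len 14)
[14] "0101101101101101"  (len 16)
[15] "101101101101101"  (len 15)
[16] "01101101101101101"  (len 17)
[17] "1101101101101101"  (len 16)
[18] "101101101101101101"  (len 18)
[19] "011011011011011010"  (len 18)
[20] "11011011011011010"  (len 17)
[21] "10110110110110100"  (len 17)
[22] "0110110110110100101"  (len 19)
[23] "110110110110100101"  (len 18)
[24] "10110110110100101101"  (len 20)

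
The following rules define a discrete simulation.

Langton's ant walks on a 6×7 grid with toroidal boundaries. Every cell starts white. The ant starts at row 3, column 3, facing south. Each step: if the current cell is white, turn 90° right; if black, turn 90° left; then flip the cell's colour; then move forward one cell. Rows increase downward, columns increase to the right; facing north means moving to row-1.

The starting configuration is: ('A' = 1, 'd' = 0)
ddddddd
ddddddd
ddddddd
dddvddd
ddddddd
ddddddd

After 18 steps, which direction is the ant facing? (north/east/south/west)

north

step 0: ddddddd
ddddddd
ddddddd
dddvddd
ddddddd
ddddddd
step 1: ddddddd
ddddddd
ddddddd
dd<Addd
ddddddd
ddddddd
step 2: ddddddd
ddddddd
dd^dddd
ddAAddd
ddddddd
ddddddd
step 3: ddddddd
ddddddd
ddA>ddd
ddAAddd
ddddddd
ddddddd
step 4: ddddddd
ddddddd
ddAAddd
ddAvddd
ddddddd
ddddddd
step 5: ddddddd
ddddddd
ddAAddd
ddAd>dd
ddddddd
ddddddd
step 6: ddddddd
ddddddd
ddAAddd
ddAdAdd
ddddvdd
ddddddd
step 7: ddddddd
ddddddd
ddAAddd
ddAdAdd
ddd<Add
ddddddd
step 8: ddddddd
ddddddd
ddAAddd
ddA^Add
dddAAdd
ddddddd
step 9: ddddddd
ddddddd
ddAAddd
ddAA>dd
dddAAdd
ddddddd
step 10: ddddddd
ddddddd
ddAA^dd
ddAAddd
dddAAdd
ddddddd
step 11: ddddddd
ddddddd
ddAAA>d
ddAAddd
dddAAdd
ddddddd
step 12: ddddddd
ddddddd
ddAAAAd
ddAAdvd
dddAAdd
ddddddd
step 13: ddddddd
ddddddd
ddAAAAd
ddAA<Ad
dddAAdd
ddddddd
step 14: ddddddd
ddddddd
ddAA^Ad
ddAAAAd
dddAAdd
ddddddd
step 15: ddddddd
ddddddd
ddA<dAd
ddAAAAd
dddAAdd
ddddddd
step 16: ddddddd
ddddddd
ddAddAd
ddAvAAd
dddAAdd
ddddddd
step 17: ddddddd
ddddddd
ddAddAd
ddAd>Ad
dddAAdd
ddddddd
step 18: ddddddd
ddddddd
ddAd^Ad
ddAddAd
dddAAdd
ddddddd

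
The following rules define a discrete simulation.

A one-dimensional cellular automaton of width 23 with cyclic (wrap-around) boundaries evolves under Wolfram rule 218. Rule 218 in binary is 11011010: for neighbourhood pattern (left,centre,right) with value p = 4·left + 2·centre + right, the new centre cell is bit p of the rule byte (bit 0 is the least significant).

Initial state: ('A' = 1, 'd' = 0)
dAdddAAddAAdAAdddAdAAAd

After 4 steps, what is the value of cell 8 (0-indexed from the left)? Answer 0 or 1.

1

[0] dAdddAAddAAdAAdddAdAAAd
[1] AdAdAAAAAAAdAAAdAddAAAA
[2] AdddAAAAAAAdAAAddAAAAAA
[3] AAdAAAAAAAAdAAAAAAAAAAA
[4] AAdAAAAAAAAdAAAAAAAAAAA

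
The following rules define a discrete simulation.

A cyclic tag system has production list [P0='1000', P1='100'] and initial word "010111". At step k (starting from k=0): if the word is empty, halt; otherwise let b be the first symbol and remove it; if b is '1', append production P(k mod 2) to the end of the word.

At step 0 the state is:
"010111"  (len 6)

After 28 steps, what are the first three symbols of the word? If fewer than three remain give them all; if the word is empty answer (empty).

gen 0: "010111"  (len 6)
gen 1: "10111"  (len 5)
gen 2: "0111100"  (len 7)
gen 3: "111100"  (len 6)
gen 4: "11100100"  (len 8)
gen 5: "11001001000"  (len 11)
gen 6: "1001001000100"  (len 13)
gen 7: "0010010001001000"  (len 16)
gen 8: "010010001001000"  (len 15)
gen 9: "10010001001000"  (len 14)
gen 10: "0010001001000100"  (len 16)
gen 11: "010001001000100"  (len 15)
gen 12: "10001001000100"  (len 14)
gen 13: "00010010001001000"  (len 17)
gen 14: "0010010001001000"  (len 16)
gen 15: "010010001001000"  (len 15)
gen 16: "10010001001000"  (len 14)
gen 17: "00100010010001000"  (len 17)
gen 18: "0100010010001000"  (len 16)
gen 19: "100010010001000"  (len 15)
gen 20: "00010010001000100"  (len 17)
gen 21: "0010010001000100"  (len 16)
gen 22: "010010001000100"  (len 15)
gen 23: "10010001000100"  (len 14)
gen 24: "0010001000100100"  (len 16)
gen 25: "010001000100100"  (len 15)
gen 26: "10001000100100"  (len 14)
gen 27: "00010001001001000"  (len 17)
gen 28: "0010001001001000"  (len 16)

001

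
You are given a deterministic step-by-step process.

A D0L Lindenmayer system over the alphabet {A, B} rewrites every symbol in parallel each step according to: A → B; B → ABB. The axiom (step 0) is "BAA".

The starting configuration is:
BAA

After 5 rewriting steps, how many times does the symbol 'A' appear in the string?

53

[0] BAA
[1] ABBBB
[2] BABBABBABBABB
[3] ABBBABBABBBABBABBBABBABBBABBABB
[4] BABBABBABBBABBABBBABBABBABBBABBABBBABBABBABBBABBABBBABBABBABBBABBABBBABBABB
[5] ABBBABBABBBABBABBBABBABBABBBABBABBBABBABBABBBABBABBBABBABB…ABBBABBABBBABBABBBABBABBABBBABBABBBABBABBABBBABBABBBABBABB  (len 181)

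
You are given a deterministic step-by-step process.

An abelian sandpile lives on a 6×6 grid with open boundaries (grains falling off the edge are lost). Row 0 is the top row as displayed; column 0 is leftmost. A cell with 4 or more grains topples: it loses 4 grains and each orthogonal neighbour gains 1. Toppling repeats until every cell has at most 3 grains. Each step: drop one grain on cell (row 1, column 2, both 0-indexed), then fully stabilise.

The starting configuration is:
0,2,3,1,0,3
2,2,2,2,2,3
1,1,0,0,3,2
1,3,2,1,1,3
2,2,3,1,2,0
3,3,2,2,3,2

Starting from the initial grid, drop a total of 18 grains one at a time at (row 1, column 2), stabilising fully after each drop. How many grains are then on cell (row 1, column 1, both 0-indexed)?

[0] 0,2,3,1,0,3
2,2,2,2,2,3
1,1,0,0,3,2
1,3,2,1,1,3
2,2,3,1,2,0
3,3,2,2,3,2
[1] 0,2,3,1,0,3
2,2,3,2,2,3
1,1,0,0,3,2
1,3,2,1,1,3
2,2,3,1,2,0
3,3,2,2,3,2
[2] 0,3,0,2,0,3
2,3,1,3,2,3
1,1,1,0,3,2
1,3,2,1,1,3
2,2,3,1,2,0
3,3,2,2,3,2
[3] 0,3,0,2,0,3
2,3,2,3,2,3
1,1,1,0,3,2
1,3,2,1,1,3
2,2,3,1,2,0
3,3,2,2,3,2
[4] 0,3,0,2,0,3
2,3,3,3,2,3
1,1,1,0,3,2
1,3,2,1,1,3
2,2,3,1,2,0
3,3,2,2,3,2
[5] 1,0,2,3,0,3
3,1,2,0,3,3
1,2,2,1,3,2
1,3,2,1,1,3
2,2,3,1,2,0
3,3,2,2,3,2
[6] 1,0,2,3,0,3
3,1,3,0,3,3
1,2,2,1,3,2
1,3,2,1,1,3
2,2,3,1,2,0
3,3,2,2,3,2
[7] 1,0,3,3,0,3
3,2,0,1,3,3
1,2,3,1,3,2
1,3,2,1,1,3
2,2,3,1,2,0
3,3,2,2,3,2
[8] 1,0,3,3,0,3
3,2,1,1,3,3
1,2,3,1,3,2
1,3,2,1,1,3
2,2,3,1,2,0
3,3,2,2,3,2
[9] 1,0,3,3,0,3
3,2,2,1,3,3
1,2,3,1,3,2
1,3,2,1,1,3
2,2,3,1,2,0
3,3,2,2,3,2
[10] 1,0,3,3,0,3
3,2,3,1,3,3
1,2,3,1,3,2
1,3,2,1,1,3
2,2,3,1,2,0
3,3,2,2,3,2
[11] 1,1,1,0,1,3
3,3,2,3,3,3
1,3,0,2,3,2
1,3,3,1,1,3
2,2,3,1,2,0
3,3,2,2,3,2
[12] 1,1,1,0,1,3
3,3,3,3,3,3
1,3,0,2,3,2
1,3,3,1,1,3
2,2,3,1,2,0
3,3,2,2,3,2
[13] 2,2,2,1,3,0
0,2,3,2,2,2
3,2,0,1,2,1
3,2,2,3,3,0
0,2,2,2,2,1
1,2,0,3,3,2
[14] 2,2,3,1,3,0
0,3,0,3,2,2
3,2,1,1,2,1
3,2,2,3,3,0
0,2,2,2,2,1
1,2,0,3,3,2
[15] 2,2,3,1,3,0
0,3,1,3,2,2
3,2,1,1,2,1
3,2,2,3,3,0
0,2,2,2,2,1
1,2,0,3,3,2
[16] 2,2,3,1,3,0
0,3,2,3,2,2
3,2,1,1,2,1
3,2,2,3,3,0
0,2,2,2,2,1
1,2,0,3,3,2
[17] 2,2,3,1,3,0
0,3,3,3,2,2
3,2,1,1,2,1
3,2,2,3,3,0
0,2,2,2,2,1
1,2,0,3,3,2
[18] 3,0,1,3,3,0
1,1,3,0,3,2
3,3,2,2,2,1
3,2,2,3,3,0
0,2,2,2,2,1
1,2,0,3,3,2

1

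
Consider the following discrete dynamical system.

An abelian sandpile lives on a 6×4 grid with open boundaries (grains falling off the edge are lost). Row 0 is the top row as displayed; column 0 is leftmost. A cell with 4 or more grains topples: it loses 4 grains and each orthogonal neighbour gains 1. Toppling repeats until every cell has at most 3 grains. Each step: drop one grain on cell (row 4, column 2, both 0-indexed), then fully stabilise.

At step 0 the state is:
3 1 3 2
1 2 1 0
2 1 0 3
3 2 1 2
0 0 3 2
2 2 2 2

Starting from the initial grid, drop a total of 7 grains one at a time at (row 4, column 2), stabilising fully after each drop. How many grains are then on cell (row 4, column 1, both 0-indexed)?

3

[0] 3 1 3 2
1 2 1 0
2 1 0 3
3 2 1 2
0 0 3 2
2 2 2 2
[1] 3 1 3 2
1 2 1 0
2 1 0 3
3 2 2 2
0 1 0 3
2 2 3 2
[2] 3 1 3 2
1 2 1 0
2 1 0 3
3 2 2 2
0 1 1 3
2 2 3 2
[3] 3 1 3 2
1 2 1 0
2 1 0 3
3 2 2 2
0 1 2 3
2 2 3 2
[4] 3 1 3 2
1 2 1 0
2 1 0 3
3 2 2 2
0 1 3 3
2 2 3 2
[5] 3 1 3 2
1 2 1 0
2 1 0 3
3 2 3 3
0 2 2 1
2 3 1 0
[6] 3 1 3 2
1 2 1 0
2 1 0 3
3 2 3 3
0 2 3 1
2 3 1 0
[7] 3 1 3 2
1 2 1 1
2 1 2 0
3 3 1 1
0 3 1 3
2 3 2 0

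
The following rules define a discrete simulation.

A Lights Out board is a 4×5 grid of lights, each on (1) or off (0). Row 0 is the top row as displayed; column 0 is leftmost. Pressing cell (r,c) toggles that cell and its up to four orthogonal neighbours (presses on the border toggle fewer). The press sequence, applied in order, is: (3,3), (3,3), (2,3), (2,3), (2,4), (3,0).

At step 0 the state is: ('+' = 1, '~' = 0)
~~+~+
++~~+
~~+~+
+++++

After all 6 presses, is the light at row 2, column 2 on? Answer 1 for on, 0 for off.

0) ~~+~+
++~~+
~~+~+
+++++
1) ~~+~+
++~~+
~~+++
++~~~
2) ~~+~+
++~~+
~~+~+
+++++
3) ~~+~+
++~++
~~~+~
+++~+
4) ~~+~+
++~~+
~~+~+
+++++
5) ~~+~+
++~~~
~~++~
++++~
6) ~~+~+
++~~~
+~++~
~~++~

1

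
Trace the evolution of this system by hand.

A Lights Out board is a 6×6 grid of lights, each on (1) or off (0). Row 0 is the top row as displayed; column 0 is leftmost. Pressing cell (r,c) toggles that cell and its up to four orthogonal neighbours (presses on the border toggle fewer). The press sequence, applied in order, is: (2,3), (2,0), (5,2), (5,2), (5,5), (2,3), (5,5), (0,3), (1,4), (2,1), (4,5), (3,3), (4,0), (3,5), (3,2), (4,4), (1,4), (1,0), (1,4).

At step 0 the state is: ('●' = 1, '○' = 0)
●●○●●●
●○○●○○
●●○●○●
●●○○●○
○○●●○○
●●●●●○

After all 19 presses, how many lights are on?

20

t=0: ●●○●●●
●○○●○○
●●○●○●
●●○○●○
○○●●○○
●●●●●○
t=1: ●●○●●●
●○○○○○
●●●○●●
●●○●●○
○○●●○○
●●●●●○
t=2: ●●○●●●
○○○○○○
○○●○●●
○●○●●○
○○●●○○
●●●●●○
t=3: ●●○●●●
○○○○○○
○○●○●●
○●○●●○
○○○●○○
●○○○●○
t=4: ●●○●●●
○○○○○○
○○●○●●
○●○●●○
○○●●○○
●●●●●○
t=5: ●●○●●●
○○○○○○
○○●○●●
○●○●●○
○○●●○●
●●●●○●
t=6: ●●○●●●
○○○●○○
○○○●○●
○●○○●○
○○●●○●
●●●●○●
t=7: ●●○●●●
○○○●○○
○○○●○●
○●○○●○
○○●●○○
●●●●●○
t=8: ●●●○○●
○○○○○○
○○○●○●
○●○○●○
○○●●○○
●●●●●○
t=9: ●●●○●●
○○○●●●
○○○●●●
○●○○●○
○○●●○○
●●●●●○
t=10: ●●●○●●
○●○●●●
●●●●●●
○○○○●○
○○●●○○
●●●●●○
t=11: ●●●○●●
○●○●●●
●●●●●●
○○○○●●
○○●●●●
●●●●●●
t=12: ●●●○●●
○●○●●●
●●●○●●
○○●●○●
○○●○●●
●●●●●●
t=13: ●●●○●●
○●○●●●
●●●○●●
●○●●○●
●●●○●●
○●●●●●
t=14: ●●●○●●
○●○●●●
●●●○●○
●○●●●○
●●●○●○
○●●●●●
t=15: ●●●○●●
○●○●●●
●●○○●○
●●○○●○
●●○○●○
○●●●●●
t=16: ●●●○●●
○●○●●●
●●○○●○
●●○○○○
●●○●○●
○●●●○●
t=17: ●●●○○●
○●○○○○
●●○○○○
●●○○○○
●●○●○●
○●●●○●
t=18: ○●●○○●
●○○○○○
○●○○○○
●●○○○○
●●○●○●
○●●●○●
t=19: ○●●○●●
●○○●●●
○●○○●○
●●○○○○
●●○●○●
○●●●○●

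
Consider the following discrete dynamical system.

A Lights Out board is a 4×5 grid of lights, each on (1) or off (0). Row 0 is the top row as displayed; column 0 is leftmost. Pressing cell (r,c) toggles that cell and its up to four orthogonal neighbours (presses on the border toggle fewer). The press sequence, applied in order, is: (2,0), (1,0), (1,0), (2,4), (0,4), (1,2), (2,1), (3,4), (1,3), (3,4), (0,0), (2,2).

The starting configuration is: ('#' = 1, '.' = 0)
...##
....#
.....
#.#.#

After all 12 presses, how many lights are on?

10

step 0: ...##
....#
.....
#.#.#
step 1: ...##
#...#
##...
..#.#
step 2: #..##
.#..#
.#...
..#.#
step 3: ...##
#...#
##...
..#.#
step 4: ...##
#....
##.##
..#..
step 5: .....
#...#
##.##
..#..
step 6: ..#..
#####
#####
..#..
step 7: ..#..
#.###
...##
.##..
step 8: ..#..
#.###
...#.
.####
step 9: ..##.
#....
.....
.####
step 10: ..##.
#....
....#
.##..
step 11: ####.
.....
....#
.##..
step 12: ####.
..#..
.####
.#...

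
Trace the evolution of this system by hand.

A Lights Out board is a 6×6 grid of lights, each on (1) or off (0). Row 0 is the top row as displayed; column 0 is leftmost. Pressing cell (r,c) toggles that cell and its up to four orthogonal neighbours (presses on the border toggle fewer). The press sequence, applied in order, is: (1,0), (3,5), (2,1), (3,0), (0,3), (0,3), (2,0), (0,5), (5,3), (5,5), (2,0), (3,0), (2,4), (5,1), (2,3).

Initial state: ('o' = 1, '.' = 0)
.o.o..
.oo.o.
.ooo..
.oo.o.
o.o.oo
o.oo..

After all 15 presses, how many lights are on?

t=0: .o.o..
.oo.o.
.ooo..
.oo.o.
o.o.oo
o.oo..
t=1: oo.o..
o.o.o.
oooo..
.oo.o.
o.o.oo
o.oo..
t=2: oo.o..
o.o.o.
oooo.o
.oo..o
o.o.o.
o.oo..
t=3: oo.o..
ooo.o.
...o.o
..o..o
o.o.o.
o.oo..
t=4: oo.o..
ooo.o.
o..o.o
ooo..o
..o.o.
o.oo..
t=5: ooo.o.
ooooo.
o..o.o
ooo..o
..o.o.
o.oo..
t=6: oo.o..
ooo.o.
o..o.o
ooo..o
..o.o.
o.oo..
t=7: oo.o..
.oo.o.
.o.o.o
.oo..o
..o.o.
o.oo..
t=8: oo.ooo
.oo.oo
.o.o.o
.oo..o
..o.o.
o.oo..
t=9: oo.ooo
.oo.oo
.o.o.o
.oo..o
..ooo.
o...o.
t=10: oo.ooo
.oo.oo
.o.o.o
.oo..o
..oooo
o....o
t=11: oo.ooo
ooo.oo
o..o.o
ooo..o
..oooo
o....o
t=12: oo.ooo
ooo.oo
...o.o
..o..o
o.oooo
o....o
t=13: oo.ooo
ooo..o
....o.
..o.oo
o.oooo
o....o
t=14: oo.ooo
ooo..o
....o.
..o.oo
oooooo
.oo..o
t=15: oo.ooo
oooo.o
..oo..
..oooo
oooooo
.oo..o

25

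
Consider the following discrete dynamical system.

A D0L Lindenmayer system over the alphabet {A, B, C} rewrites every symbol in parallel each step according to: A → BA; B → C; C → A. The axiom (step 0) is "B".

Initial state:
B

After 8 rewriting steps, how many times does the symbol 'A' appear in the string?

6

gen 0: B
gen 1: C
gen 2: A
gen 3: BA
gen 4: CBA
gen 5: ACBA
gen 6: BAACBA
gen 7: CBABAACBA
gen 8: ACBACBABAACBA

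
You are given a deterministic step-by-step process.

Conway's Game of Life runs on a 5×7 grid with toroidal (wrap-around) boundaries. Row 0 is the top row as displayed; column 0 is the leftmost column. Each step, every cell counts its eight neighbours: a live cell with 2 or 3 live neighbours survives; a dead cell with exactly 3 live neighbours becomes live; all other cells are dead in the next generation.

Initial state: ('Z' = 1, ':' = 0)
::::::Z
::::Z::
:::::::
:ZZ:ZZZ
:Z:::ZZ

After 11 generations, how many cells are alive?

k=0  ::::::Z
::::Z::
:::::::
:ZZ:ZZZ
:Z:::ZZ
k=1  Z:::::Z
:::::::
:::ZZ::
:ZZ:Z:Z
:ZZ:Z::
k=2  ZZ:::::
:::::::
::ZZZZ:
ZZ::Z::
::Z:::Z
k=3  ZZ:::::
:ZZZZ::
:ZZZZZ:
ZZ::Z:Z
::Z:::Z
k=4  Z::::::
:::::Z:
::::::Z
::::Z:Z
::Z::ZZ
k=5  :::::Z:
::::::Z
::::::Z
Z:::::Z
Z::::ZZ
k=6  Z::::Z:
:::::ZZ
:::::ZZ
:::::::
Z::::Z:
k=7  Z:::ZZ:
Z:::Z::
:::::ZZ
:::::Z:
:::::::
k=8  ::::ZZZ
Z:::Z::
::::ZZZ
:::::ZZ
::::ZZZ
k=9  Z::Z:::
Z::Z:::
Z:::Z::
Z::::::
Z::::::
k=10  ZZ::::Z
ZZ:ZZ:Z
ZZ::::Z
ZZ::::Z
ZZ::::Z
k=11  :::::::
:::::::
:::::::
::Z::Z:
::Z::Z:

4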